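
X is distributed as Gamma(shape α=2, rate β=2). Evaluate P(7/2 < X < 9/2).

P(7/2 < X < 9/2) = ∫_{7/2}^{9/2} f(x) dx
where f(x) = 4 x e^{- 2 x}
= \frac{2 \left(-5 + 4 e^{2}\right)}{e^{9}}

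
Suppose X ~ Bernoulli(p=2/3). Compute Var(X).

For X ~ Bernoulli(p=2/3):
Var(X) = \frac{2}{9}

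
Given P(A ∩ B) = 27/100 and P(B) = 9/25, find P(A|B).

P(A|B) = P(A ∩ B) / P(B)
= (27/100) / (9/25)
= 3/4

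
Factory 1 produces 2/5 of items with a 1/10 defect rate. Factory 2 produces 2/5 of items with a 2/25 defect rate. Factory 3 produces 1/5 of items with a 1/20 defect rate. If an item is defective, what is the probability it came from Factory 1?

Using Bayes' theorem:
P(F1) = 2/5, P(D|F1) = 1/10
P(F2) = 2/5, P(D|F2) = 2/25
P(F3) = 1/5, P(D|F3) = 1/20
P(D) = P(D|F1)P(F1) + P(D|F2)P(F2) + P(D|F3)P(F3)
     = \frac{41}{500}
P(F1|D) = P(D|F1)P(F1) / P(D)
= \frac{20}{41}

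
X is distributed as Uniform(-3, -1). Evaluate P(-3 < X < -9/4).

P(-3 < X < -9/4) = ∫_{-3}^{-9/4} f(x) dx
where f(x) = \frac{1}{2}
= \frac{3}{8}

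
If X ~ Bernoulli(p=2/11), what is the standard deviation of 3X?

For X ~ Bernoulli(p=2/11):
Var(X) = \frac{18}{121}
SD(X) = √(Var(X)) = √(\frac{18}{121}) = \frac{3 \sqrt{2}}{11}
SD(3X) = |3| × SD(X) = 3 × \frac{3 \sqrt{2}}{11} = \frac{9 \sqrt{2}}{11}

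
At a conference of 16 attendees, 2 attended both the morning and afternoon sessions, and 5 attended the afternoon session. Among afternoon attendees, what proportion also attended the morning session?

P(A ∩ B) = 2/16 = 1/8
P(B) = 5/16
P(A|B) = P(A ∩ B) / P(B) = (1/8) / (5/16) = 2/5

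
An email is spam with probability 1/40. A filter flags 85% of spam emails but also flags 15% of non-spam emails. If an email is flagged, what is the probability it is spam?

Let D = the rare event, + = positive/flagged.
P(D) = 1/40
P(+|D) = 85/100 = 17/20
P(+|D') = 15/100 = 3/20
P(+) = P(+|D)P(D) + P(+|D')P(D')
     = \frac{17}{20} × \frac{1}{40} + \frac{3}{20} × \frac{39}{40}
     = \frac{67}{400}
P(D|+) = P(+|D)P(D)/P(+) = \frac{17}{134}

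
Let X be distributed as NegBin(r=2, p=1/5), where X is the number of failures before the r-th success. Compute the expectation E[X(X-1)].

E[X(X-1)] = E[X² - X] = E[X²] - E[X]
E[X] = 8
E[X²] = Var(X) + (E[X])² = 40 + (8)² = 104
E[X(X-1)] = 104 - 8 = 96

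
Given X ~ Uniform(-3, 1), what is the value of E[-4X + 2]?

For X ~ Uniform(-3, 1):
E[X] = -1
E[-4X + 2] = -4 × E[X] + 2 = 6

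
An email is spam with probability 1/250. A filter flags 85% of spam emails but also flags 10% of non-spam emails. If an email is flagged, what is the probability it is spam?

Let D = the rare event, + = positive/flagged.
P(D) = 1/250
P(+|D) = 85/100 = 17/20
P(+|D') = 10/100 = 1/10
P(+) = P(+|D)P(D) + P(+|D')P(D')
     = \frac{17}{20} × \frac{1}{250} + \frac{1}{10} × \frac{249}{250}
     = \frac{103}{1000}
P(D|+) = P(+|D)P(D)/P(+) = \frac{17}{515}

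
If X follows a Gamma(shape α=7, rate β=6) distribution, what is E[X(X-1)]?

E[X(X-1)] = E[X² - X] = E[X²] - E[X]
E[X] = \frac{7}{6}
E[X²] = Var(X) + (E[X])² = \frac{7}{36} + (\frac{7}{6})² = \frac{14}{9}
E[X(X-1)] = \frac{14}{9} - \frac{7}{6} = \frac{7}{18}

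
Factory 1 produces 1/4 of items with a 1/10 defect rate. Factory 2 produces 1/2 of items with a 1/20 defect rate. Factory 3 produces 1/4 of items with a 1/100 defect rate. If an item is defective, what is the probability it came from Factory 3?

Using Bayes' theorem:
P(F1) = 1/4, P(D|F1) = 1/10
P(F2) = 1/2, P(D|F2) = 1/20
P(F3) = 1/4, P(D|F3) = 1/100
P(D) = P(D|F1)P(F1) + P(D|F2)P(F2) + P(D|F3)P(F3)
     = \frac{21}{400}
P(F3|D) = P(D|F3)P(F3) / P(D)
= \frac{1}{21}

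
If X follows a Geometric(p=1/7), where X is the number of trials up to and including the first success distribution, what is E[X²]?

Using the identity E[X²] = Var(X) + (E[X])²:
E[X] = 7
Var(X) = 42
E[X²] = 42 + (7)²
= 91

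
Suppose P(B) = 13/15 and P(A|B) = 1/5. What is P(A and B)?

By definition, P(A|B) = P(A ∩ B) / P(B)
So P(A ∩ B) = P(A|B) × P(B)
= 1/5 × 13/15
= 13/75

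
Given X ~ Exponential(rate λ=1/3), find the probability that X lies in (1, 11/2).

P(1 < X < 11/2) = ∫_{1}^{11/2} f(x) dx
where f(x) = \frac{e^{- \frac{x}{3}}}{3}
= - \frac{1}{e^{\frac{11}{6}}} + e^{- \frac{1}{3}}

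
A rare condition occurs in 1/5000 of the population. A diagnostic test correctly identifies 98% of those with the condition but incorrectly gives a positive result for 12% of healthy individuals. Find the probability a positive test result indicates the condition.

Let D = the rare event, + = positive/flagged.
P(D) = 1/5000
P(+|D) = 98/100 = 49/50
P(+|D') = 12/100 = 3/25
P(+) = P(+|D)P(D) + P(+|D')P(D')
     = \frac{49}{50} × \frac{1}{5000} + \frac{3}{25} × \frac{4999}{5000}
     = \frac{30043}{250000}
P(D|+) = P(+|D)P(D)/P(+) = \frac{49}{30043}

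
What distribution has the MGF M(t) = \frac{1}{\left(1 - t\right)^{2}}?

The MGF M(t) = \frac{1}{\left(1 - t\right)^{2}} is the standard form for the Gamma distribution.
Comparing with the known MGF formula identifies: Gamma(shape α=2, rate β=1)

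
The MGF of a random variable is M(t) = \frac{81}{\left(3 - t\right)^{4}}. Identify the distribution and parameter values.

The MGF M(t) = \frac{81}{\left(3 - t\right)^{4}} is the standard form for the Gamma distribution.
Comparing with the known MGF formula identifies: Gamma(shape α=4, rate β=3)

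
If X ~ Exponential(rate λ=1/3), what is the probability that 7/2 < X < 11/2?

P(7/2 < X < 11/2) = ∫_{7/2}^{11/2} f(x) dx
where f(x) = \frac{e^{- \frac{x}{3}}}{3}
= - \frac{1 - e^{\frac{2}{3}}}{e^{\frac{11}{6}}}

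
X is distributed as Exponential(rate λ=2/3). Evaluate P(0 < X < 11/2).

P(0 < X < 11/2) = ∫_{0}^{11/2} f(x) dx
where f(x) = \frac{2 e^{- \frac{2 x}{3}}}{3}
= 1 - e^{- \frac{11}{3}}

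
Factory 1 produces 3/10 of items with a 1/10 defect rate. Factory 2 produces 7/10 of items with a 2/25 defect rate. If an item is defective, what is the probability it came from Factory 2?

Using Bayes' theorem:
P(F1) = 3/10, P(D|F1) = 1/10
P(F2) = 7/10, P(D|F2) = 2/25
P(D) = P(D|F1)P(F1) + P(D|F2)P(F2)
     = \frac{43}{500}
P(F2|D) = P(D|F2)P(F2) / P(D)
= \frac{28}{43}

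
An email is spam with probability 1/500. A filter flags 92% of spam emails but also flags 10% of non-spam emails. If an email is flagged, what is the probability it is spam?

Let D = the rare event, + = positive/flagged.
P(D) = 1/500
P(+|D) = 92/100 = 23/25
P(+|D') = 10/100 = 1/10
P(+) = P(+|D)P(D) + P(+|D')P(D')
     = \frac{23}{25} × \frac{1}{500} + \frac{1}{10} × \frac{499}{500}
     = \frac{2541}{25000}
P(D|+) = P(+|D)P(D)/P(+) = \frac{46}{2541}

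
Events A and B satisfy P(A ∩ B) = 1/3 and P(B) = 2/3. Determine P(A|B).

P(A|B) = P(A ∩ B) / P(B)
= (1/3) / (2/3)
= 1/2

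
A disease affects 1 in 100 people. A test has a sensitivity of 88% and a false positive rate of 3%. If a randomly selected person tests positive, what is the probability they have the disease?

Let D = the rare event, + = positive/flagged.
P(D) = 1/100
P(+|D) = 88/100 = 22/25
P(+|D') = 3/100
P(+) = P(+|D)P(D) + P(+|D')P(D')
     = \frac{22}{25} × \frac{1}{100} + \frac{3}{100} × \frac{99}{100}
     = \frac{77}{2000}
P(D|+) = P(+|D)P(D)/P(+) = \frac{8}{35}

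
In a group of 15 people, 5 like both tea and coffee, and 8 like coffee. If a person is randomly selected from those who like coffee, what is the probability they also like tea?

P(A ∩ B) = 5/15 = 1/3
P(B) = 8/15
P(A|B) = P(A ∩ B) / P(B) = (1/3) / (8/15) = 5/8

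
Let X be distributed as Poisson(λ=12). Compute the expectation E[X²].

Using the identity E[X²] = Var(X) + (E[X])²:
E[X] = 12
Var(X) = 12
E[X²] = 12 + (12)²
= 156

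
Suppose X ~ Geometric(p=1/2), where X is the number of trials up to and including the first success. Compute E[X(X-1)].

E[X(X-1)] = E[X² - X] = E[X²] - E[X]
E[X] = 2
E[X²] = Var(X) + (E[X])² = 2 + (2)² = 6
E[X(X-1)] = 6 - 2 = 4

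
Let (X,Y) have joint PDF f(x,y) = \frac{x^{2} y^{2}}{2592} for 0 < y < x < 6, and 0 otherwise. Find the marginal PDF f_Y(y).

f_Y(y) = ∫_y^6 \frac{x^{2} y^{2}}{2592} dx = \frac{y^{2} \left(216 - y^{3}\right)}{7776}
for 0 < y < 6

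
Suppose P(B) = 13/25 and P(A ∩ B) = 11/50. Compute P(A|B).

P(A|B) = P(A ∩ B) / P(B)
= (11/50) / (13/25)
= 11/26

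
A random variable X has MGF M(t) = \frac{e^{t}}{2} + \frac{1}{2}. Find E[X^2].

To find E[X^2], compute M^(2)(0):
M^(1)(t) = \frac{e^{t}}{2}
M^(2)(t) = \frac{e^{t}}{2}
M^(2)(0) = \frac{1}{2}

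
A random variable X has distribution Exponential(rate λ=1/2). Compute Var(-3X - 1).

For X ~ Exponential(rate λ=1/2):
Var(X) = 4
Var(-3X - 1) = (-3)² × Var(X) = 9 × 4 = 36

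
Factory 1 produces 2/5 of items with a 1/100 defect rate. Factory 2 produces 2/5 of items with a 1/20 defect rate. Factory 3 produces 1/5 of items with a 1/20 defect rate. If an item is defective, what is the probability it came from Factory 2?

Using Bayes' theorem:
P(F1) = 2/5, P(D|F1) = 1/100
P(F2) = 2/5, P(D|F2) = 1/20
P(F3) = 1/5, P(D|F3) = 1/20
P(D) = P(D|F1)P(F1) + P(D|F2)P(F2) + P(D|F3)P(F3)
     = \frac{17}{500}
P(F2|D) = P(D|F2)P(F2) / P(D)
= \frac{10}{17}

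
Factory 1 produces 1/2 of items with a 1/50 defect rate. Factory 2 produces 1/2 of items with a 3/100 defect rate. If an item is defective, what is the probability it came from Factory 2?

Using Bayes' theorem:
P(F1) = 1/2, P(D|F1) = 1/50
P(F2) = 1/2, P(D|F2) = 3/100
P(D) = P(D|F1)P(F1) + P(D|F2)P(F2)
     = \frac{1}{40}
P(F2|D) = P(D|F2)P(F2) / P(D)
= \frac{3}{5}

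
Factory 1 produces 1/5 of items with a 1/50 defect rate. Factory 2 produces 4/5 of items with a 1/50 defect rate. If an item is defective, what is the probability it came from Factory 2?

Using Bayes' theorem:
P(F1) = 1/5, P(D|F1) = 1/50
P(F2) = 4/5, P(D|F2) = 1/50
P(D) = P(D|F1)P(F1) + P(D|F2)P(F2)
     = \frac{1}{50}
P(F2|D) = P(D|F2)P(F2) / P(D)
= \frac{4}{5}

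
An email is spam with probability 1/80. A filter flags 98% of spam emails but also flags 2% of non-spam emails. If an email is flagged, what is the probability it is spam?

Let D = the rare event, + = positive/flagged.
P(D) = 1/80
P(+|D) = 98/100 = 49/50
P(+|D') = 2/100 = 1/50
P(+) = P(+|D)P(D) + P(+|D')P(D')
     = \frac{49}{50} × \frac{1}{80} + \frac{1}{50} × \frac{79}{80}
     = \frac{4}{125}
P(D|+) = P(+|D)P(D)/P(+) = \frac{49}{128}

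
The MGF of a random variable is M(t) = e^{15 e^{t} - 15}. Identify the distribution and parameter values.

The MGF M(t) = e^{15 e^{t} - 15} is the standard form for the Poisson distribution.
Comparing with the known MGF formula identifies: Poisson(λ=15)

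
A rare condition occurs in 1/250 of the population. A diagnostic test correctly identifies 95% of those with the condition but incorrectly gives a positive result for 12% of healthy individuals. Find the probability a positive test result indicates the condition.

Let D = the rare event, + = positive/flagged.
P(D) = 1/250
P(+|D) = 95/100 = 19/20
P(+|D') = 12/100 = 3/25
P(+) = P(+|D)P(D) + P(+|D')P(D')
     = \frac{19}{20} × \frac{1}{250} + \frac{3}{25} × \frac{249}{250}
     = \frac{3083}{25000}
P(D|+) = P(+|D)P(D)/P(+) = \frac{95}{3083}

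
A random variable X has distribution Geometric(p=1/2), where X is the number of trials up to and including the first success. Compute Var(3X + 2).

For X ~ Geometric(p=1/2), where X is the number of trials up to and including the first success:
Var(X) = 2
Var(3X + 2) = (3)² × Var(X) = 9 × 2 = 18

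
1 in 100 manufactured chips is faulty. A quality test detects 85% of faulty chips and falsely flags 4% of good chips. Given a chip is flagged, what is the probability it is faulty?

Let D = the rare event, + = positive/flagged.
P(D) = 1/100
P(+|D) = 85/100 = 17/20
P(+|D') = 4/100 = 1/25
P(+) = P(+|D)P(D) + P(+|D')P(D')
     = \frac{17}{20} × \frac{1}{100} + \frac{1}{25} × \frac{99}{100}
     = \frac{481}{10000}
P(D|+) = P(+|D)P(D)/P(+) = \frac{85}{481}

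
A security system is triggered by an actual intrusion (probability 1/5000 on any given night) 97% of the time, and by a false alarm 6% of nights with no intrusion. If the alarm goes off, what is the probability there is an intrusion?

Let D = the rare event, + = positive/flagged.
P(D) = 1/5000
P(+|D) = 97/100
P(+|D') = 6/100 = 3/50
P(+) = P(+|D)P(D) + P(+|D')P(D')
     = \frac{97}{100} × \frac{1}{5000} + \frac{3}{50} × \frac{4999}{5000}
     = \frac{30091}{500000}
P(D|+) = P(+|D)P(D)/P(+) = \frac{97}{30091}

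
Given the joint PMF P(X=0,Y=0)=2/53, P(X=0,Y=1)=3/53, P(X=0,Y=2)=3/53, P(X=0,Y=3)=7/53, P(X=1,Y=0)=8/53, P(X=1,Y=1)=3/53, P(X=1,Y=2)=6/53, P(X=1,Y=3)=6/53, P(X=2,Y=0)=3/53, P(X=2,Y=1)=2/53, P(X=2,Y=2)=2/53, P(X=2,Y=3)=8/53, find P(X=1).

P(X=1) = P(X=1,Y=0) + P(X=1,Y=1) + P(X=1,Y=2) + P(X=1,Y=3)
= 8/53 + 3/53 + 6/53 + 6/53
= 23/53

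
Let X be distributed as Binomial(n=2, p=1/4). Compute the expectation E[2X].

For X ~ Binomial(n=2, p=1/4):
E[X] = \frac{1}{2}
E[2X] = 2 × E[X] + 0 = 1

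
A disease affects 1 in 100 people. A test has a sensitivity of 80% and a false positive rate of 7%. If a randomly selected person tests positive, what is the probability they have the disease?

Let D = the rare event, + = positive/flagged.
P(D) = 1/100
P(+|D) = 80/100 = 4/5
P(+|D') = 7/100
P(+) = P(+|D)P(D) + P(+|D')P(D')
     = \frac{4}{5} × \frac{1}{100} + \frac{7}{100} × \frac{99}{100}
     = \frac{773}{10000}
P(D|+) = P(+|D)P(D)/P(+) = \frac{80}{773}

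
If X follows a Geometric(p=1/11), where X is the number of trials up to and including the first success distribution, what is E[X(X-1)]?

E[X(X-1)] = E[X² - X] = E[X²] - E[X]
E[X] = 11
E[X²] = Var(X) + (E[X])² = 110 + (11)² = 231
E[X(X-1)] = 231 - 11 = 220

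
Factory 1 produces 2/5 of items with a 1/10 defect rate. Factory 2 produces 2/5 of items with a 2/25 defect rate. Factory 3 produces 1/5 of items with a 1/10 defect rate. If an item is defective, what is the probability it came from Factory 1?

Using Bayes' theorem:
P(F1) = 2/5, P(D|F1) = 1/10
P(F2) = 2/5, P(D|F2) = 2/25
P(F3) = 1/5, P(D|F3) = 1/10
P(D) = P(D|F1)P(F1) + P(D|F2)P(F2) + P(D|F3)P(F3)
     = \frac{23}{250}
P(F1|D) = P(D|F1)P(F1) / P(D)
= \frac{10}{23}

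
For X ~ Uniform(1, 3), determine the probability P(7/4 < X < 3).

P(7/4 < X < 3) = ∫_{7/4}^{3} f(x) dx
where f(x) = \frac{1}{2}
= \frac{5}{8}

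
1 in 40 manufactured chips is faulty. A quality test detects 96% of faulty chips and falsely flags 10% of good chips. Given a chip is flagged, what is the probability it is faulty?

Let D = the rare event, + = positive/flagged.
P(D) = 1/40
P(+|D) = 96/100 = 24/25
P(+|D') = 10/100 = 1/10
P(+) = P(+|D)P(D) + P(+|D')P(D')
     = \frac{24}{25} × \frac{1}{40} + \frac{1}{10} × \frac{39}{40}
     = \frac{243}{2000}
P(D|+) = P(+|D)P(D)/P(+) = \frac{16}{81}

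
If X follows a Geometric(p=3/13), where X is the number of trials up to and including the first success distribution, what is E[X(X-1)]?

E[X(X-1)] = E[X² - X] = E[X²] - E[X]
E[X] = \frac{13}{3}
E[X²] = Var(X) + (E[X])² = \frac{130}{9} + (\frac{13}{3})² = \frac{299}{9}
E[X(X-1)] = \frac{299}{9} - \frac{13}{3} = \frac{260}{9}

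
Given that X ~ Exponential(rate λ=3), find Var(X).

For X ~ Exponential(rate λ=3):
Var(X) = \frac{1}{9}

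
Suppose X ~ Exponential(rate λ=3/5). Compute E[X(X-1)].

E[X(X-1)] = E[X² - X] = E[X²] - E[X]
E[X] = \frac{5}{3}
E[X²] = Var(X) + (E[X])² = \frac{25}{9} + (\frac{5}{3})² = \frac{50}{9}
E[X(X-1)] = \frac{50}{9} - \frac{5}{3} = \frac{35}{9}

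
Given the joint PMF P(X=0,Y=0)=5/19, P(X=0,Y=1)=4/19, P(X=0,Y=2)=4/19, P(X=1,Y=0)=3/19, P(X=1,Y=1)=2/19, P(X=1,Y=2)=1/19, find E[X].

First find marginal of X:
P(X=0) = 13/19
P(X=1) = 6/19
E[X] = 0 × 13/19 + 1 × 6/19 = 6/19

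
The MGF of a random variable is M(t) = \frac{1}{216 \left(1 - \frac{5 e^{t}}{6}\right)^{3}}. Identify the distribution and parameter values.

The MGF M(t) = \frac{1}{216 \left(1 - \frac{5 e^{t}}{6}\right)^{3}} is the standard form for the NegativeBinomial distribution.
Comparing with the known MGF formula identifies: NegBin(r=3, p=1/6), X = failures before r-th success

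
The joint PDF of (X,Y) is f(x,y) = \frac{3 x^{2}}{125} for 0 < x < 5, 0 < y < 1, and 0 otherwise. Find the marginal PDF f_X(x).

f_X(x) = ∫_0^1 f(x,y) dy
= ∫_0^1 \frac{3 x^{2}}{125} dy
= \frac{3 x^{2}}{125} for 0 < x < 5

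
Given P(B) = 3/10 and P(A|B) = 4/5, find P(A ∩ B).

By definition, P(A|B) = P(A ∩ B) / P(B)
So P(A ∩ B) = P(A|B) × P(B)
= 4/5 × 3/10
= 6/25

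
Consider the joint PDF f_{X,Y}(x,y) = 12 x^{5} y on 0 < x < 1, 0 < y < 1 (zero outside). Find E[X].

E[X] = ∫_0^1 ∫_0^1 x × f(x,y) dy dx
= ∫_0^1 ∫_0^1 x × (12 x^{5} y) dy dx
= \frac{6}{7}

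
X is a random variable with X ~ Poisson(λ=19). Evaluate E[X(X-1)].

E[X(X-1)] = E[X² - X] = E[X²] - E[X]
E[X] = 19
E[X²] = Var(X) + (E[X])² = 19 + (19)² = 380
E[X(X-1)] = 380 - 19 = 361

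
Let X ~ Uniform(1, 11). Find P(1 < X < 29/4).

P(1 < X < 29/4) = ∫_{1}^{29/4} f(x) dx
where f(x) = \frac{1}{10}
= \frac{5}{8}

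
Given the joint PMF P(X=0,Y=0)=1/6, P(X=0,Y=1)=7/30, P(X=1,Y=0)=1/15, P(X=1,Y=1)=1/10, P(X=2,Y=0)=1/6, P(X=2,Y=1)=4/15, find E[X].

First find marginal of X:
P(X=0) = 2/5
P(X=1) = 1/6
P(X=2) = 13/30
E[X] = 0 × 2/5 + 1 × 1/6 + 2 × 13/30 = 31/30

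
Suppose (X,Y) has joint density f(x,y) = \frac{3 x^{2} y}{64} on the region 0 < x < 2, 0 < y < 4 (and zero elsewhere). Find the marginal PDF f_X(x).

f_X(x) = ∫_0^4 f(x,y) dy
= ∫_0^4 \frac{3 x^{2} y}{64} dy
= \frac{3 x^{2}}{8} for 0 < x < 2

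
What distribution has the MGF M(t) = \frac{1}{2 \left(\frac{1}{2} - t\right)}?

The MGF M(t) = \frac{1}{2 \left(\frac{1}{2} - t\right)} is the standard form for the Exponential distribution.
Comparing with the known MGF formula identifies: Exponential(rate λ=1/2)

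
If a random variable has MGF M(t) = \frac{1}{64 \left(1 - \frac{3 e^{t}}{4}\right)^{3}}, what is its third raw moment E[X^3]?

To find E[X^3], compute M^(3)(0):
M^(1)(t) = \frac{9 e^{t}}{256 \left(1 - \frac{3 e^{t}}{4}\right)^{4}}
M^(2)(t) = \frac{9 e^{t}}{256 \left(1 - \frac{3 e^{t}}{4}\right)^{4}} + \frac{27 e^{2 t}}{256 \left(1 - \frac{3 e^{t}}{4}\right)^{5}}
M^(3)(t) = \frac{9 e^{t}}{256 \left(1 - \frac{3 e^{t}}{4}\right)^{4}} + \frac{81 e^{2 t}}{256 \left(1 - \frac{3 e^{t}}{4}\right)^{5}} + \frac{405 e^{3 t}}{1024 \left(1 - \frac{3 e^{t}}{4}\right)^{6}}
M^(3)(0) = 1953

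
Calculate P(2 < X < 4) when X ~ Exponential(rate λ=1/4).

P(2 < X < 4) = ∫_{2}^{4} f(x) dx
where f(x) = \frac{e^{- \frac{x}{4}}}{4}
= - \frac{1}{e} + e^{- \frac{1}{2}}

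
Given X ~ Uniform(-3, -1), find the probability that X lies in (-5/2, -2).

P(-5/2 < X < -2) = ∫_{-5/2}^{-2} f(x) dx
where f(x) = \frac{1}{2}
= \frac{1}{4}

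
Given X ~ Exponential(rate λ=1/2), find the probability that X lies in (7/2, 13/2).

P(7/2 < X < 13/2) = ∫_{7/2}^{13/2} f(x) dx
where f(x) = \frac{e^{- \frac{x}{2}}}{2}
= - \frac{1 - e^{\frac{3}{2}}}{e^{\frac{13}{4}}}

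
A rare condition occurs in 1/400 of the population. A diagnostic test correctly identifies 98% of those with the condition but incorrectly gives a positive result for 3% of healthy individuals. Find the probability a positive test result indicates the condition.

Let D = the rare event, + = positive/flagged.
P(D) = 1/400
P(+|D) = 98/100 = 49/50
P(+|D') = 3/100
P(+) = P(+|D)P(D) + P(+|D')P(D')
     = \frac{49}{50} × \frac{1}{400} + \frac{3}{100} × \frac{399}{400}
     = \frac{259}{8000}
P(D|+) = P(+|D)P(D)/P(+) = \frac{14}{185}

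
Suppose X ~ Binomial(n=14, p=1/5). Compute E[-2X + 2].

For X ~ Binomial(n=14, p=1/5):
E[X] = \frac{14}{5}
E[-2X + 2] = -2 × E[X] + 2 = - \frac{18}{5}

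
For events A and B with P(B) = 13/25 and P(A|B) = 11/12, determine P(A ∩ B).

By definition, P(A|B) = P(A ∩ B) / P(B)
So P(A ∩ B) = P(A|B) × P(B)
= 11/12 × 13/25
= 143/300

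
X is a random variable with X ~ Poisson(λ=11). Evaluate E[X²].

Using the identity E[X²] = Var(X) + (E[X])²:
E[X] = 11
Var(X) = 11
E[X²] = 11 + (11)²
= 132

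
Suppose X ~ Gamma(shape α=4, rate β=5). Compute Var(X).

For X ~ Gamma(shape α=4, rate β=5):
Var(X) = \frac{4}{25}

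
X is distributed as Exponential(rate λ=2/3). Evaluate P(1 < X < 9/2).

P(1 < X < 9/2) = ∫_{1}^{9/2} f(x) dx
where f(x) = \frac{2 e^{- \frac{2 x}{3}}}{3}
= - \frac{1}{e^{3}} + e^{- \frac{2}{3}}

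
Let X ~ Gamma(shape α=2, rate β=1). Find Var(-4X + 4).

For X ~ Gamma(shape α=2, rate β=1):
Var(X) = 2
Var(-4X + 4) = (-4)² × Var(X) = 16 × 2 = 32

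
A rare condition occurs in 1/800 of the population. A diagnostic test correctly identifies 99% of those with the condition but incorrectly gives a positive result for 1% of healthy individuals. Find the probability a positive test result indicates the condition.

Let D = the rare event, + = positive/flagged.
P(D) = 1/800
P(+|D) = 99/100
P(+|D') = 1/100
P(+) = P(+|D)P(D) + P(+|D')P(D')
     = \frac{99}{100} × \frac{1}{800} + \frac{1}{100} × \frac{799}{800}
     = \frac{449}{40000}
P(D|+) = P(+|D)P(D)/P(+) = \frac{99}{898}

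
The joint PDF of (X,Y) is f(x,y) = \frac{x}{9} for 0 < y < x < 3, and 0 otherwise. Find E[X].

f_X(x) = ∫_0^x \frac{x}{9} dy = \frac{x^{2}}{9}
E[X] = ∫_0^3 x × (\frac{x^{2}}{9}) dx = \frac{9}{4}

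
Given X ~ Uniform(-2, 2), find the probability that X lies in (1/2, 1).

P(1/2 < X < 1) = ∫_{1/2}^{1} f(x) dx
where f(x) = \frac{1}{4}
= \frac{1}{8}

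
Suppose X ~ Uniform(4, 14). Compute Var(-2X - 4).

For X ~ Uniform(4, 14):
Var(X) = \frac{25}{3}
Var(-2X - 4) = (-2)² × Var(X) = 4 × \frac{25}{3} = \frac{100}{3}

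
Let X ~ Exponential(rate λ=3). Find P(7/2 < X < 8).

P(7/2 < X < 8) = ∫_{7/2}^{8} f(x) dx
where f(x) = 3 e^{- 3 x}
= - \frac{1}{e^{24}} + e^{- \frac{21}{2}}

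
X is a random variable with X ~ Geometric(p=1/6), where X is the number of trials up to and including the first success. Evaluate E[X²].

Using the identity E[X²] = Var(X) + (E[X])²:
E[X] = 6
Var(X) = 30
E[X²] = 30 + (6)²
= 66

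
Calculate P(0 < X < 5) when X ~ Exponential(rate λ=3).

P(0 < X < 5) = ∫_{0}^{5} f(x) dx
where f(x) = 3 e^{- 3 x}
= 1 - e^{-15}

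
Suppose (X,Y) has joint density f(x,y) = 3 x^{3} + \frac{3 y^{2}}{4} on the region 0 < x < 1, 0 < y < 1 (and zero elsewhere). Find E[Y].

E[Y] = ∫_0^1 ∫_0^1 y × f(x,y) dx dy
= \frac{9}{16}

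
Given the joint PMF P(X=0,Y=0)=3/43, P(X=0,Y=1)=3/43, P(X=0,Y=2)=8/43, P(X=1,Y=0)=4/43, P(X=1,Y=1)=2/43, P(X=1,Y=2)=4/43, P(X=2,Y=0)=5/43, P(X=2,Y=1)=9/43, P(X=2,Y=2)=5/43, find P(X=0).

P(X=0) = P(X=0,Y=0) + P(X=0,Y=1) + P(X=0,Y=2)
= 3/43 + 3/43 + 8/43
= 14/43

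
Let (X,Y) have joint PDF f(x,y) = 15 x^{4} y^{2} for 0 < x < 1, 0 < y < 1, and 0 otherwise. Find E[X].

E[X] = ∫_0^1 ∫_0^1 x × f(x,y) dy dx
= ∫_0^1 ∫_0^1 x × (15 x^{4} y^{2}) dy dx
= \frac{5}{6}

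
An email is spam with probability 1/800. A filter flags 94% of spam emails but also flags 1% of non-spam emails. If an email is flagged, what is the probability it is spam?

Let D = the rare event, + = positive/flagged.
P(D) = 1/800
P(+|D) = 94/100 = 47/50
P(+|D') = 1/100
P(+) = P(+|D)P(D) + P(+|D')P(D')
     = \frac{47}{50} × \frac{1}{800} + \frac{1}{100} × \frac{799}{800}
     = \frac{893}{80000}
P(D|+) = P(+|D)P(D)/P(+) = \frac{2}{19}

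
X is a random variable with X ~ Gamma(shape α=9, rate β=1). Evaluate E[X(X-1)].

E[X(X-1)] = E[X² - X] = E[X²] - E[X]
E[X] = 9
E[X²] = Var(X) + (E[X])² = 9 + (9)² = 90
E[X(X-1)] = 90 - 9 = 81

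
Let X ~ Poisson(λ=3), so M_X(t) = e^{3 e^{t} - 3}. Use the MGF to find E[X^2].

To find E[X^2], compute M^(2)(0):
M^(1)(t) = 3 e^{t} e^{3 e^{t} - 3}
M^(2)(t) = 9 e^{2 t} e^{3 e^{t} - 3} + 3 e^{t} e^{3 e^{t} - 3}
M^(2)(0) = 12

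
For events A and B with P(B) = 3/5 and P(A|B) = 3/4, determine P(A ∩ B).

By definition, P(A|B) = P(A ∩ B) / P(B)
So P(A ∩ B) = P(A|B) × P(B)
= 3/4 × 3/5
= 9/20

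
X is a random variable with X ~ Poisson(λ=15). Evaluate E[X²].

Using the identity E[X²] = Var(X) + (E[X])²:
E[X] = 15
Var(X) = 15
E[X²] = 15 + (15)²
= 240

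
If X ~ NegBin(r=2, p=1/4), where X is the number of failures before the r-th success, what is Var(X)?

For X ~ NegBin(r=2, p=1/4), where X is the number of failures before the r-th success:
Var(X) = 24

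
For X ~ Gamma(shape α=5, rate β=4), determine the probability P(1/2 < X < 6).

P(1/2 < X < 6) = ∫_{1/2}^{6} f(x) dx
where f(x) = \frac{128 x^{4} e^{- 4 x}}{3}
= \frac{-16441 + 7 e^{22}}{e^{24}}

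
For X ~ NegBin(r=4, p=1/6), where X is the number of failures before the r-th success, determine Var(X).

For X ~ NegBin(r=4, p=1/6), where X is the number of failures before the r-th success:
Var(X) = 120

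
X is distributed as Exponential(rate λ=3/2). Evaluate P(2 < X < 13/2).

P(2 < X < 13/2) = ∫_{2}^{13/2} f(x) dx
where f(x) = \frac{3 e^{- \frac{3 x}{2}}}{2}
= - \frac{1}{e^{\frac{39}{4}}} + e^{-3}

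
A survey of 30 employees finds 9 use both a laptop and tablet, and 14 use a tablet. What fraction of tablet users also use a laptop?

P(A ∩ B) = 9/30 = 3/10
P(B) = 14/30 = 7/15
P(A|B) = P(A ∩ B) / P(B) = (3/10) / (7/15) = 9/14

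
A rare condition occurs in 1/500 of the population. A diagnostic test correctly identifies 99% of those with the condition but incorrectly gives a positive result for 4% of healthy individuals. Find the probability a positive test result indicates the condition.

Let D = the rare event, + = positive/flagged.
P(D) = 1/500
P(+|D) = 99/100
P(+|D') = 4/100 = 1/25
P(+) = P(+|D)P(D) + P(+|D')P(D')
     = \frac{99}{100} × \frac{1}{500} + \frac{1}{25} × \frac{499}{500}
     = \frac{419}{10000}
P(D|+) = P(+|D)P(D)/P(+) = \frac{99}{2095}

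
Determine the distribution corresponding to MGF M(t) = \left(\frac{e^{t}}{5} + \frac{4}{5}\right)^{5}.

The MGF M(t) = \left(\frac{e^{t}}{5} + \frac{4}{5}\right)^{5} is the standard form for the Binomial distribution.
Comparing with the known MGF formula identifies: Binomial(n=5, p=1/5)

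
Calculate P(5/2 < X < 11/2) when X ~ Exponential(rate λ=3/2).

P(5/2 < X < 11/2) = ∫_{5/2}^{11/2} f(x) dx
where f(x) = \frac{3 e^{- \frac{3 x}{2}}}{2}
= - \frac{1 - e^{\frac{9}{2}}}{e^{\frac{33}{4}}}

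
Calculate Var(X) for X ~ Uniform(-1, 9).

For X ~ Uniform(-1, 9):
Var(X) = \frac{25}{3}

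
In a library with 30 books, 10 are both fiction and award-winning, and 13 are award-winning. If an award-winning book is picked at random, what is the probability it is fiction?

P(A ∩ B) = 10/30 = 1/3
P(B) = 13/30
P(A|B) = P(A ∩ B) / P(B) = (1/3) / (13/30) = 10/13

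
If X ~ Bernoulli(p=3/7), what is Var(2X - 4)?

For X ~ Bernoulli(p=3/7):
Var(X) = \frac{12}{49}
Var(2X - 4) = (2)² × Var(X) = 4 × \frac{12}{49} = \frac{48}{49}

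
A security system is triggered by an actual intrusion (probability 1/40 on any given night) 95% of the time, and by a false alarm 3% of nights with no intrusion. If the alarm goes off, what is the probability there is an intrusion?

Let D = the rare event, + = positive/flagged.
P(D) = 1/40
P(+|D) = 95/100 = 19/20
P(+|D') = 3/100
P(+) = P(+|D)P(D) + P(+|D')P(D')
     = \frac{19}{20} × \frac{1}{40} + \frac{3}{100} × \frac{39}{40}
     = \frac{53}{1000}
P(D|+) = P(+|D)P(D)/P(+) = \frac{95}{212}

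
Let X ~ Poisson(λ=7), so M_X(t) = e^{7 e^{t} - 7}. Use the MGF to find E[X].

To find E[X], compute M^(1)(0):
M^(1)(t) = 7 e^{t} e^{7 e^{t} - 7}
M^(1)(0) = 7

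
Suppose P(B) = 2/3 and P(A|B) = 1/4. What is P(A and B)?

By definition, P(A|B) = P(A ∩ B) / P(B)
So P(A ∩ B) = P(A|B) × P(B)
= 1/4 × 2/3
= 1/6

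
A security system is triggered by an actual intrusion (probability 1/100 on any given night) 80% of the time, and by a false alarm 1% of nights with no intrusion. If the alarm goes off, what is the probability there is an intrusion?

Let D = the rare event, + = positive/flagged.
P(D) = 1/100
P(+|D) = 80/100 = 4/5
P(+|D') = 1/100
P(+) = P(+|D)P(D) + P(+|D')P(D')
     = \frac{4}{5} × \frac{1}{100} + \frac{1}{100} × \frac{99}{100}
     = \frac{179}{10000}
P(D|+) = P(+|D)P(D)/P(+) = \frac{80}{179}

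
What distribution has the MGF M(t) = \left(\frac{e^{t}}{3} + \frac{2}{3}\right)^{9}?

The MGF M(t) = \left(\frac{e^{t}}{3} + \frac{2}{3}\right)^{9} is the standard form for the Binomial distribution.
Comparing with the known MGF formula identifies: Binomial(n=9, p=1/3)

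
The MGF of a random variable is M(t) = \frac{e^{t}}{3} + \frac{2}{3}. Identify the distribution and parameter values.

The MGF M(t) = \frac{e^{t}}{3} + \frac{2}{3} is the standard form for the Bernoulli distribution.
Comparing with the known MGF formula identifies: Bernoulli(p=1/3)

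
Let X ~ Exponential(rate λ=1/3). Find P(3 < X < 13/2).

P(3 < X < 13/2) = ∫_{3}^{13/2} f(x) dx
where f(x) = \frac{e^{- \frac{x}{3}}}{3}
= - \frac{1}{e^{\frac{13}{6}}} + e^{-1}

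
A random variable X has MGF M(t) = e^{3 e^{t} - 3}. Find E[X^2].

To find E[X^2], compute M^(2)(0):
M^(1)(t) = 3 e^{t} e^{3 e^{t} - 3}
M^(2)(t) = 9 e^{2 t} e^{3 e^{t} - 3} + 3 e^{t} e^{3 e^{t} - 3}
M^(2)(0) = 12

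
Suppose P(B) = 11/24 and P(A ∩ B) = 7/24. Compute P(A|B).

P(A|B) = P(A ∩ B) / P(B)
= (7/24) / (11/24)
= 7/11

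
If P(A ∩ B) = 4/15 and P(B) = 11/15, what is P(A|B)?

P(A|B) = P(A ∩ B) / P(B)
= (4/15) / (11/15)
= 4/11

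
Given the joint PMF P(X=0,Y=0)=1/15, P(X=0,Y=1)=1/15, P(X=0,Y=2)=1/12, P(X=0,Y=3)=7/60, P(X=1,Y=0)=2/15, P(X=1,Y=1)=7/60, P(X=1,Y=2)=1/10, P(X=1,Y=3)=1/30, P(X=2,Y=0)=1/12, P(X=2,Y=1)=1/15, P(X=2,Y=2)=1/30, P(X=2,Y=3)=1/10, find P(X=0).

P(X=0) = P(X=0,Y=0) + P(X=0,Y=1) + P(X=0,Y=2) + P(X=0,Y=3)
= 1/15 + 1/15 + 1/12 + 7/60
= 1/3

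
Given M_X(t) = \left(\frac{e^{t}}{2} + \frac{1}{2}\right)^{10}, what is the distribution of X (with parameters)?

The MGF M(t) = \left(\frac{e^{t}}{2} + \frac{1}{2}\right)^{10} is the standard form for the Binomial distribution.
Comparing with the known MGF formula identifies: Binomial(n=10, p=1/2)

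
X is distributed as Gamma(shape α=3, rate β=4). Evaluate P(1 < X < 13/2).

P(1 < X < 13/2) = ∫_{1}^{13/2} f(x) dx
where f(x) = 32 x^{2} e^{- 4 x}
= \frac{-365 + 13 e^{22}}{e^{26}}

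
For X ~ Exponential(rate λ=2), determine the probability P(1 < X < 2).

P(1 < X < 2) = ∫_{1}^{2} f(x) dx
where f(x) = 2 e^{- 2 x}
= - \frac{1 - e^{2}}{e^{4}}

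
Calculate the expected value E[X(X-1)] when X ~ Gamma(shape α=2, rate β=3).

E[X(X-1)] = E[X² - X] = E[X²] - E[X]
E[X] = \frac{2}{3}
E[X²] = Var(X) + (E[X])² = \frac{2}{9} + (\frac{2}{3})² = \frac{2}{3}
E[X(X-1)] = \frac{2}{3} - \frac{2}{3} = 0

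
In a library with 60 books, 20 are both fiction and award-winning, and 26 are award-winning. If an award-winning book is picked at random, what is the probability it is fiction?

P(A ∩ B) = 20/60 = 1/3
P(B) = 26/60 = 13/30
P(A|B) = P(A ∩ B) / P(B) = (1/3) / (13/30) = 10/13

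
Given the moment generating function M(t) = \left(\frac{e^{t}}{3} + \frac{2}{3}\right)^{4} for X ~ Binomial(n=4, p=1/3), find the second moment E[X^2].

To find E[X^2], compute M^(2)(0):
M^(1)(t) = \frac{4 \left(\frac{e^{t}}{3} + \frac{2}{3}\right)^{3} e^{t}}{3}
M^(2)(t) = \frac{4 \left(\frac{e^{t}}{3} + \frac{2}{3}\right)^{3} e^{t}}{3} + \frac{4 \left(\frac{e^{t}}{3} + \frac{2}{3}\right)^{2} e^{2 t}}{3}
M^(2)(0) = \frac{8}{3}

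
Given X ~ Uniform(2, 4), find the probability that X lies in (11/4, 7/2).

P(11/4 < X < 7/2) = ∫_{11/4}^{7/2} f(x) dx
where f(x) = \frac{1}{2}
= \frac{3}{8}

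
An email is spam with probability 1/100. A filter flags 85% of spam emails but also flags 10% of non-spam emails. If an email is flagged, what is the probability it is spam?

Let D = the rare event, + = positive/flagged.
P(D) = 1/100
P(+|D) = 85/100 = 17/20
P(+|D') = 10/100 = 1/10
P(+) = P(+|D)P(D) + P(+|D')P(D')
     = \frac{17}{20} × \frac{1}{100} + \frac{1}{10} × \frac{99}{100}
     = \frac{43}{400}
P(D|+) = P(+|D)P(D)/P(+) = \frac{17}{215}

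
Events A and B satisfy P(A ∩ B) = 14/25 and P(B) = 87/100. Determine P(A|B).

P(A|B) = P(A ∩ B) / P(B)
= (14/25) / (87/100)
= 56/87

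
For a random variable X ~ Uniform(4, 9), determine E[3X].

For X ~ Uniform(4, 9):
E[X] = \frac{13}{2}
E[3X] = 3 × E[X] + 0 = \frac{39}{2}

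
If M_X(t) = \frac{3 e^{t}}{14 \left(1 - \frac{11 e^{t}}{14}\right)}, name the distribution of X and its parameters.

The MGF M(t) = \frac{3 e^{t}}{14 \left(1 - \frac{11 e^{t}}{14}\right)} is the standard form for the Geometric distribution.
Comparing with the known MGF formula identifies: Geometric(p=3/14), X = trial number of first success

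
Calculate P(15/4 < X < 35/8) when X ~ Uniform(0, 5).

P(15/4 < X < 35/8) = ∫_{15/4}^{35/8} f(x) dx
where f(x) = \frac{1}{5}
= \frac{1}{8}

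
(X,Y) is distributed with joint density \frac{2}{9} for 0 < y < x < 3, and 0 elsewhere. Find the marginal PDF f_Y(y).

f_Y(y) = ∫_y^3 \frac{2}{9} dx = \frac{2}{3} - \frac{2 y}{9}
for 0 < y < 3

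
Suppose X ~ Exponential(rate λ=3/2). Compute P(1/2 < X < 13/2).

P(1/2 < X < 13/2) = ∫_{1/2}^{13/2} f(x) dx
where f(x) = \frac{3 e^{- \frac{3 x}{2}}}{2}
= - \frac{1 - e^{9}}{e^{\frac{39}{4}}}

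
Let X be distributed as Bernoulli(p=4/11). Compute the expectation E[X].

For X ~ Bernoulli(p=4/11), the expected value is:
E[X] = \frac{4}{11}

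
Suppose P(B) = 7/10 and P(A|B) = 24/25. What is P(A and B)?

By definition, P(A|B) = P(A ∩ B) / P(B)
So P(A ∩ B) = P(A|B) × P(B)
= 24/25 × 7/10
= 84/125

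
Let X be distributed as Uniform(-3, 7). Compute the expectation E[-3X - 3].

For X ~ Uniform(-3, 7):
E[X] = 2
E[-3X - 3] = -3 × E[X] - 3 = -9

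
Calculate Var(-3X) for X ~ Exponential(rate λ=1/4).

For X ~ Exponential(rate λ=1/4):
Var(X) = 16
Var(-3X) = (-3)² × Var(X) = 9 × 16 = 144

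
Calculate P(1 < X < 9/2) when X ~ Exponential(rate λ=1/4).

P(1 < X < 9/2) = ∫_{1}^{9/2} f(x) dx
where f(x) = \frac{e^{- \frac{x}{4}}}{4}
= - \frac{1}{e^{\frac{9}{8}}} + e^{- \frac{1}{4}}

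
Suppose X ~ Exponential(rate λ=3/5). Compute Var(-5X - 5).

For X ~ Exponential(rate λ=3/5):
Var(X) = \frac{25}{9}
Var(-5X - 5) = (-5)² × Var(X) = 25 × \frac{25}{9} = \frac{625}{9}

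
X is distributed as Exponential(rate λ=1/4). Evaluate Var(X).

For X ~ Exponential(rate λ=1/4):
Var(X) = 16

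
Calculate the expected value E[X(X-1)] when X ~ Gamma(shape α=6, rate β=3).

E[X(X-1)] = E[X² - X] = E[X²] - E[X]
E[X] = 2
E[X²] = Var(X) + (E[X])² = \frac{2}{3} + (2)² = \frac{14}{3}
E[X(X-1)] = \frac{14}{3} - 2 = \frac{8}{3}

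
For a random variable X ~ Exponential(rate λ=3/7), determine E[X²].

Using the identity E[X²] = Var(X) + (E[X])²:
E[X] = \frac{7}{3}
Var(X) = \frac{49}{9}
E[X²] = \frac{49}{9} + (\frac{7}{3})²
= \frac{98}{9}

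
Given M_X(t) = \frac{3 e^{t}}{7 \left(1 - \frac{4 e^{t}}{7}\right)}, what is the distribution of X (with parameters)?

The MGF M(t) = \frac{3 e^{t}}{7 \left(1 - \frac{4 e^{t}}{7}\right)} is the standard form for the Geometric distribution.
Comparing with the known MGF formula identifies: Geometric(p=3/7), X = trial number of first success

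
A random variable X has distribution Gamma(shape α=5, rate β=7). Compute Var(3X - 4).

For X ~ Gamma(shape α=5, rate β=7):
Var(X) = \frac{5}{49}
Var(3X - 4) = (3)² × Var(X) = 9 × \frac{5}{49} = \frac{45}{49}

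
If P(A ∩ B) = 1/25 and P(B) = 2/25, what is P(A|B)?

P(A|B) = P(A ∩ B) / P(B)
= (1/25) / (2/25)
= 1/2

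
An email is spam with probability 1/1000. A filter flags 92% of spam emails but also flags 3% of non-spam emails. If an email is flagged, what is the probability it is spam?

Let D = the rare event, + = positive/flagged.
P(D) = 1/1000
P(+|D) = 92/100 = 23/25
P(+|D') = 3/100
P(+) = P(+|D)P(D) + P(+|D')P(D')
     = \frac{23}{25} × \frac{1}{1000} + \frac{3}{100} × \frac{999}{1000}
     = \frac{3089}{100000}
P(D|+) = P(+|D)P(D)/P(+) = \frac{92}{3089}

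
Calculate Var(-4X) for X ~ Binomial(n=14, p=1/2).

For X ~ Binomial(n=14, p=1/2):
Var(X) = \frac{7}{2}
Var(-4X) = (-4)² × Var(X) = 16 × \frac{7}{2} = 56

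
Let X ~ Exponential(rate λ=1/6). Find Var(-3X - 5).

For X ~ Exponential(rate λ=1/6):
Var(X) = 36
Var(-3X - 5) = (-3)² × Var(X) = 9 × 36 = 324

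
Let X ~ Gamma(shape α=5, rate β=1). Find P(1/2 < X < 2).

P(1/2 < X < 2) = ∫_{1/2}^{2} f(x) dx
where f(x) = \frac{x^{4} e^{- x}}{24}
= - \frac{7}{e^{2}} + \frac{211}{128 e^{\frac{1}{2}}}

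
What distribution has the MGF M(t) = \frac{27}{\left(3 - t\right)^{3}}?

The MGF M(t) = \frac{27}{\left(3 - t\right)^{3}} is the standard form for the Gamma distribution.
Comparing with the known MGF formula identifies: Gamma(shape α=3, rate β=3)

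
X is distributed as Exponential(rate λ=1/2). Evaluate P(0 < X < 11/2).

P(0 < X < 11/2) = ∫_{0}^{11/2} f(x) dx
where f(x) = \frac{e^{- \frac{x}{2}}}{2}
= 1 - e^{- \frac{11}{4}}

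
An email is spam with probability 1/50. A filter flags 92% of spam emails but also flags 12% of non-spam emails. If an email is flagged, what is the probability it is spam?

Let D = the rare event, + = positive/flagged.
P(D) = 1/50
P(+|D) = 92/100 = 23/25
P(+|D') = 12/100 = 3/25
P(+) = P(+|D)P(D) + P(+|D')P(D')
     = \frac{23}{25} × \frac{1}{50} + \frac{3}{25} × \frac{49}{50}
     = \frac{17}{125}
P(D|+) = P(+|D)P(D)/P(+) = \frac{23}{170}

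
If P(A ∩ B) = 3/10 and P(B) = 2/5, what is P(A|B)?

P(A|B) = P(A ∩ B) / P(B)
= (3/10) / (2/5)
= 3/4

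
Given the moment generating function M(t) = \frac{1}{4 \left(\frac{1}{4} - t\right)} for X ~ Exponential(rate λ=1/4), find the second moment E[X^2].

To find E[X^2], compute M^(2)(0):
M^(1)(t) = \frac{1}{4 \left(\frac{1}{4} - t\right)^{2}}
M^(2)(t) = \frac{1}{2 \left(\frac{1}{4} - t\right)^{3}}
M^(2)(0) = 32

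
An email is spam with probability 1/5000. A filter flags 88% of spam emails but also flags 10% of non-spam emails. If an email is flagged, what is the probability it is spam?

Let D = the rare event, + = positive/flagged.
P(D) = 1/5000
P(+|D) = 88/100 = 22/25
P(+|D') = 10/100 = 1/10
P(+) = P(+|D)P(D) + P(+|D')P(D')
     = \frac{22}{25} × \frac{1}{5000} + \frac{1}{10} × \frac{4999}{5000}
     = \frac{25039}{250000}
P(D|+) = P(+|D)P(D)/P(+) = \frac{44}{25039}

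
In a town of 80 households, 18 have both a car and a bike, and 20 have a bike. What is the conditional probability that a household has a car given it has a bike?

P(A ∩ B) = 18/80 = 9/40
P(B) = 20/80 = 1/4
P(A|B) = P(A ∩ B) / P(B) = (9/40) / (1/4) = 9/10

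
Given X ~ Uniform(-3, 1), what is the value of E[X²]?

Using the identity E[X²] = Var(X) + (E[X])²:
E[X] = -1
Var(X) = \frac{4}{3}
E[X²] = \frac{4}{3} + (-1)²
= \frac{7}{3}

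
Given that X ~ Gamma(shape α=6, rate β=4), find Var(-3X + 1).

For X ~ Gamma(shape α=6, rate β=4):
Var(X) = \frac{3}{8}
Var(-3X + 1) = (-3)² × Var(X) = 9 × \frac{3}{8} = \frac{27}{8}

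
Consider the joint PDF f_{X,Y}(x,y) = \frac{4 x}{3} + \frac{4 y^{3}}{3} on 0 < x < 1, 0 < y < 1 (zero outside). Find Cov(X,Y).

E[XY] = ∫∫ xy × f(x,y) dx dy = \frac{16}{45}
E[X] = \frac{11}{18}
E[Y] = \frac{3}{5}
Cov(X,Y) = E[XY] - E[X]E[Y] = - \frac{1}{90}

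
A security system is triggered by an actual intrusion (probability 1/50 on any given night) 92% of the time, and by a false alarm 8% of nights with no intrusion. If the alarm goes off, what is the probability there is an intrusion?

Let D = the rare event, + = positive/flagged.
P(D) = 1/50
P(+|D) = 92/100 = 23/25
P(+|D') = 8/100 = 2/25
P(+) = P(+|D)P(D) + P(+|D')P(D')
     = \frac{23}{25} × \frac{1}{50} + \frac{2}{25} × \frac{49}{50}
     = \frac{121}{1250}
P(D|+) = P(+|D)P(D)/P(+) = \frac{23}{121}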